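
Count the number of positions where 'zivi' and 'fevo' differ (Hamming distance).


Alignment:
Position 1: 'z' vs 'f' = DIFFER
Position 2: 'i' vs 'e' = DIFFER
Position 3: 'v' vs 'v' = match
Position 4: 'i' vs 'o' = DIFFER
Total differences: 3

3


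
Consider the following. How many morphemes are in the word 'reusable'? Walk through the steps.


Decomposition: re- (prefix) + use (root) + -able (suffix) = 3 morpheme(s)

3 morphemes


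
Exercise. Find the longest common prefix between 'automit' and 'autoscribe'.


Compare from the start: 4 characters match: 'auto'. Mismatch at position 5: 'm' vs 's'.

auto


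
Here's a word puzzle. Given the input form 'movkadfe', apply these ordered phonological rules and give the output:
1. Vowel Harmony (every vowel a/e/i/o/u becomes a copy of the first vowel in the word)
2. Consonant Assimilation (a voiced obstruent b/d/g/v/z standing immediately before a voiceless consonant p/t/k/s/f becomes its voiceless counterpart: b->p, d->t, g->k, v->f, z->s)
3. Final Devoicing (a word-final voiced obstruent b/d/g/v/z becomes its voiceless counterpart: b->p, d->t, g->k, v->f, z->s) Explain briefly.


Starting form: 'movkadfe'
Rule 1: Vowel Harmony: all vowels become 'o' (matching first vowel). 'movkadfe' -> 'movkodfo'
Rule 2: Consonant Assimilation: voiced obstruent before voiceless consonant becomes voiceless ('vk' -> 'fk', 'df' -> 'tf'). 'movkodfo' -> 'mofkotfo'
Rule 3: Final Devoicing: the word ends in the vowel 'o', not a consonant. No change.
Final form: 'mofkotfo'

mofkotfo


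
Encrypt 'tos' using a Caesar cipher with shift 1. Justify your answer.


Shift each letter by 1: t -> u, o -> p, s -> t. Result: 'upt'.

upt


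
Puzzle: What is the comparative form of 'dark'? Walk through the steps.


Apply comparative formation (add -er): 'dark' -> 'darker'.

darker


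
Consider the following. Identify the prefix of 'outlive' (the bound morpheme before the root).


The word 'outlive' = 'out' (prefix) + 'live' (root). The prefix is 'out'.

out


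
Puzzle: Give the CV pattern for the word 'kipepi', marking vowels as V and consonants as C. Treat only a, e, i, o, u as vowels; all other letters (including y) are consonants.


Letter mapping: k = C, i = V, p = C, e = V, p = C, i = V.

CVCVCV


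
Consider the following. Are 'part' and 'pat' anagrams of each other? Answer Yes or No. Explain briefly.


Sorted letters of 'part': 'aprt'
Sorted letters of 'pat': 'apt'
They do not match.

No


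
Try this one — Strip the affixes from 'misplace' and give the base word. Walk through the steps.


Remove prefix 'mis' from 'misplace' to get root 'place'.

place


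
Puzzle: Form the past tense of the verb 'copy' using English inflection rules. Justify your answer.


Apply rule: Change -y to -ied. 'copy' becomes 'copied'.

copied


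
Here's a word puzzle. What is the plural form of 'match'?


Apply rule: Add -es (sibilant/fricative ending). 'match' becomes 'matches'.

matches


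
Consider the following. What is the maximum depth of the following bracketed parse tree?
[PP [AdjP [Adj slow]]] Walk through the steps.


Count bracket nesting levels:
'[' at pos 0: depth = 1
'[' at pos 4: depth = 2
'[' at pos 10: depth = 3
Maximum depth reached: 3

3


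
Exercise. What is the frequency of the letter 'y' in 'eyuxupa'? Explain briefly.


Letter 'y' in 'eyuxupa': found at position(s) 2 = 1 occurrence(s).

1


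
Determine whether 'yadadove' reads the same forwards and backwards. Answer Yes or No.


Forward: 'yadadove'
Reversed: 'evodaday'
They differ.

No


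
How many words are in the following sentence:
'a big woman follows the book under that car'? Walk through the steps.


Split into words: a | big | woman | follows | the | book | under | that | car = 9 words.

9


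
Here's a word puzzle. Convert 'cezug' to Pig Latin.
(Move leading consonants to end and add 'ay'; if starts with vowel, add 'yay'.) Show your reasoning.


'cezug': move consonant cluster 'c' to end and add 'ay': 'ezugcay'.

ezugcay


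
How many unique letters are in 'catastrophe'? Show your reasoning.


Unique letters in 'catastrophe': {a, c, e, h, o, p, r, s, t} = 9 distinct letters.

9


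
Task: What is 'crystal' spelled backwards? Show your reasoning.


Reverse 'crystal' character by character: 'latsyrc'.

latsyrc


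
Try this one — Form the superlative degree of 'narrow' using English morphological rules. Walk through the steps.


Apply superlative formation (add -est): 'narrow' -> 'narrowest'.

narrowest


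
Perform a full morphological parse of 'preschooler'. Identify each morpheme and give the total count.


Step 1: Identify prefix: 'pre' (meaning: before)
Step 2: Identify root: 'school'
Step 3: Identify suffix(es): 'er'
Decomposition: pre- (prefix: before) + school (root) + -er (suffix: one who)
Total morphemes: 3

3 morphemes (pre- (prefix: before) + school (root) + -er (suffix: one who))


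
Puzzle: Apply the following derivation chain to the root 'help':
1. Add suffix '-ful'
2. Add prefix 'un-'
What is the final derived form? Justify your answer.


Step 1: Add suffix '-ful' to 'help' = 'helpful'
Step 2: Add prefix 'un-' to 'helpful' = 'unhelpful'

unhelpful


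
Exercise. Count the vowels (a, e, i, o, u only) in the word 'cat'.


Vowels in 'cat': a = 1 vowels.

1


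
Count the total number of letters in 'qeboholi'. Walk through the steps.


Spell out 'qeboholi' and number each letter: q(1), e(2), b(3), o(4), h(5), o(6), l(7), i(8). Total: 8 letters.

8


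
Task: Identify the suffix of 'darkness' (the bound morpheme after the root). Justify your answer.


The word 'darkness' = 'dark' (root) + '-ness' (suffix). The suffix is '-ness'.

ness


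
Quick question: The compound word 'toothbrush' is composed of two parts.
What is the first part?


Split 'toothbrush' into 'tooth' + 'brush'. The first part is 'tooth'.

tooth


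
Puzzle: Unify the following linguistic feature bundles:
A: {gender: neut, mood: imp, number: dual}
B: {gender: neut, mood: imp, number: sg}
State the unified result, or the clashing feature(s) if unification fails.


Compare features:
gender: A=neut vs B=neut -> unified: neut
mood: A=imp vs B=imp -> unified: imp
number: A=dual vs B=sg -> CLASH
Clash detected on feature 'number' (dual vs sg); unification fails.

CLASH on 'number' (dual vs sg)


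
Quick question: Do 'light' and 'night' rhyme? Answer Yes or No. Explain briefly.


Rime (stressed vowel + following sounds) of 'light': -ight = /aɪt/
Rime of 'night': -ight = /aɪt/
/aɪt/ and /aɪt/ are the same ending sound, so the words rhyme.

Yes


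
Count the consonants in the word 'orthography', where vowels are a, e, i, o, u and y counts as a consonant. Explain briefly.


Consonants in 'orthography': r, t, h, g, r, p, h, y = 8 consonants.

8


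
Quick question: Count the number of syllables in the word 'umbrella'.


Break 'umbrella' into syllables: um-brel-la -> um | brel | la = 3 syllables

3 syllables


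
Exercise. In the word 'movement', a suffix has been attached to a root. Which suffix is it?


The word 'movement' = 'move' (root) + '-ment' (suffix). The suffix is '-ment'.

ment


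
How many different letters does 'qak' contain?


Unique letters in 'qak': {a, k, q} = 3 distinct letters.

3


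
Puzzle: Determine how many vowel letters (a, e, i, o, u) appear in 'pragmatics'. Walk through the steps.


Vowels in 'pragmatics': a, a, i = 3 vowels.

3


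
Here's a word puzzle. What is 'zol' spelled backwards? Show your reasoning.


Reverse 'zol' character by character: 'loz'.

loz


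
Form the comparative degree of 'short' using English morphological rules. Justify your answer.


Apply comparative formation (add -er): 'short' -> 'shorter'.

shorter


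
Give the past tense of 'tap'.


Apply rule: Double final consonant and add -ed. 'tap' becomes 'tapped'.

tapped


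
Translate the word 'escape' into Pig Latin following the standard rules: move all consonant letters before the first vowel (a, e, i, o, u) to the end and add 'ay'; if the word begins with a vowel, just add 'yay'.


'escape' starts with a vowel, so add 'yay': 'escapeyay'.

escapeyay


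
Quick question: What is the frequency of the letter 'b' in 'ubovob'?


Letter 'b' in 'ubovob': found at position(s) 2, 6 = 2 occurrence(s).

2


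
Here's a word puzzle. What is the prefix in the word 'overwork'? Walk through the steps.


The word 'overwork' = 'over' (prefix) + 'work' (root). The prefix is 'over'.

over


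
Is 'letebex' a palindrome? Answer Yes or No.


Forward: 'letebex'
Reversed: 'xebetel'
They differ.

No


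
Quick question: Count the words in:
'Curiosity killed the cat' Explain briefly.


Split into words: Curiosity | killed | the | cat = 4 words.

4


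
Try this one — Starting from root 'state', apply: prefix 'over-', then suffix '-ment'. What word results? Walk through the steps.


Step 1: Add prefix 'over-' to 'state' = 'overstate'
Step 2: Add suffix '-ment' to 'overstate' = 'overstatement'

overstatement


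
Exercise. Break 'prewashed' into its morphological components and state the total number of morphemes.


Step 1: Identify prefix: 'pre' (meaning: before)
Step 2: Identify root: 'wash'
Step 3: Identify suffix(es): 'ed'
Decomposition: pre- (prefix: before) + wash (root) + -ed (suffix: past)
Total morphemes: 3

3 morphemes (pre- (prefix: before) + wash (root) + -ed (suffix: past))


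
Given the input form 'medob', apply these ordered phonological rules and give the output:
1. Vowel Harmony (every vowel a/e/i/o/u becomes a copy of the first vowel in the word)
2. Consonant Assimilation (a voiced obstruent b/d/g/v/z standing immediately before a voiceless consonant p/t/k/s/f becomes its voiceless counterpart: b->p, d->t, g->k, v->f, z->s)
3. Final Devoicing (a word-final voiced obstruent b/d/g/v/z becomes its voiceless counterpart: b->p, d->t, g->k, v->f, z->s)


Starting form: 'medob'
Rule 1: Vowel Harmony: all vowels become 'e' (matching first vowel). 'medob' -> 'medeb'
Rule 2: Consonant Assimilation: no voiced obstruent (b/d/g/v/z) stands immediately before a voiceless consonant (p/t/k/s/f). No change.
Rule 3: Final Devoicing: word-final voiced obstruent 'b' becomes voiceless 'p'. 'medeb' -> 'medep'
Final form: 'medep'

medep


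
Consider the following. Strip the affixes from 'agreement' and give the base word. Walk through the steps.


Remove suffix '-ment' from 'agreement' to get root 'agree'.

agree


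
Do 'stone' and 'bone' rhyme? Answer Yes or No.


Rime (stressed vowel + following sounds) of 'stone': -one = /oʊn/
Rime of 'bone': -one = /oʊn/
/oʊn/ and /oʊn/ are the same ending sound, so the words rhyme.

Yes


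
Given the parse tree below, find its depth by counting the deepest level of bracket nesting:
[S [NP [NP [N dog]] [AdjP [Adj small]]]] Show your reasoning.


Count bracket nesting levels:
'[' at pos 0: depth = 1
'[' at pos 3: depth = 2
'[' at pos 7: depth = 3
'[' at pos 11: depth = 4
'[' at pos 20: depth = 3
'[' at pos 26: depth = 4
Maximum depth reached: 4

4


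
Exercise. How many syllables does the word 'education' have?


Break 'education' into syllables: ed-u-ca-tion -> ed | u | ca | tion = 4 syllables

4 syllables


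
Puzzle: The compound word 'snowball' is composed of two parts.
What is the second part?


Split 'snowball' into 'snow' + 'ball'. The second part is 'ball'.

ball


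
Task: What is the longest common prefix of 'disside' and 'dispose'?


Compare from the start: 3 characters match: 'dis'. Mismatch at position 4: 's' vs 'p'.

dis


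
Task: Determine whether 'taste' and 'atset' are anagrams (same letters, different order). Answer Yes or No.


Sorted letters of 'taste': 'aestt'
Sorted letters of 'atset': 'aestt'
They match.

Yes


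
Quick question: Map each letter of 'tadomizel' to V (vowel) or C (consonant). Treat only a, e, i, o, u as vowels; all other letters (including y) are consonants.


Letter mapping: t = C, a = V, d = C, o = V, m = C, i = V, z = C, e = V, l = C.

CVCVCVCVC


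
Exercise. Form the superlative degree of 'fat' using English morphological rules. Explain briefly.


Apply superlative formation (double final consonant, add -est): 'fat' -> 'fattest'.

fattest


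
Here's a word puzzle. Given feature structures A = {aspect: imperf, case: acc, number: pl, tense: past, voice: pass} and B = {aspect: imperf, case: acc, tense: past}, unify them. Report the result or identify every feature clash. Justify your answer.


Compare features:
aspect: A=imperf vs B=imperf -> unified: imperf
case: A=acc vs B=acc -> unified: acc
number: A=pl vs B=_ -> unified: pl
tense: A=past vs B=past -> unified: past
voice: A=pass vs B=_ -> unified: pass
No clashes found.

Unified: {aspect: imperf, case: acc, number: pl, tense: past, voice: pass}


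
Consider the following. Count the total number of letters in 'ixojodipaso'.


Spell out 'ixojodipaso' and number each letter: i(1), x(2), o(3), j(4), o(5), d(6), i(7), p(8), a(9), s(10), o(11). Total: 11 letters.

11


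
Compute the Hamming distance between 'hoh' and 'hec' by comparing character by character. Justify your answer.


Alignment:
Position 1: 'h' vs 'h' = match
Position 2: 'o' vs 'e' = DIFFER
Position 3: 'h' vs 'c' = DIFFER
Total differences: 2

2


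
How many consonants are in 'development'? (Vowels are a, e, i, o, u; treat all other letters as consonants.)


Consonants in 'development': d, v, l, p, m, n, t = 7 consonants.

7


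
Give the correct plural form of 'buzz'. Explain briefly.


Apply rule: Add -es (sibilant/fricative ending). 'buzz' becomes 'buzzes'.

buzzes


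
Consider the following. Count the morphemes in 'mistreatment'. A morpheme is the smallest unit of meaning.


Decomposition: mis- (prefix) + treat (root) + -ment (suffix) = 3 morpheme(s)

3 morphemes


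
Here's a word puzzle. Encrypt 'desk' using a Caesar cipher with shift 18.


Shift each letter by 18: d -> v, e -> w, s -> k, k -> c. Result: 'vwkc'.

vwkc


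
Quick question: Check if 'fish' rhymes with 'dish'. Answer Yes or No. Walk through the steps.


Rime (stressed vowel + following sounds) of 'fish': -ish = /ɪʃ/
Rime of 'dish': -ish = /ɪʃ/
/ɪʃ/ and /ɪʃ/ are the same ending sound, so the words rhyme.

Yes


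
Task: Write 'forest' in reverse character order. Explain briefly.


Reverse 'forest' character by character: 'tserof'.

tserof


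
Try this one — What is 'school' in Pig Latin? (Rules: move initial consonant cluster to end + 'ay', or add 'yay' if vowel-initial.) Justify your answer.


'school': move consonant cluster 'sch' to end and add 'ay': 'oolschay'.

oolschay


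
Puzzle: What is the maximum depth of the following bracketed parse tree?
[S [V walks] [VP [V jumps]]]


Count bracket nesting levels:
'[' at pos 0: depth = 1
'[' at pos 3: depth = 2
'[' at pos 13: depth = 2
'[' at pos 17: depth = 3
Maximum depth reached: 3

3


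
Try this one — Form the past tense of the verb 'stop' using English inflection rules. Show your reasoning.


Apply rule: Double final consonant and add -ed. 'stop' becomes 'stopped'.

stopped


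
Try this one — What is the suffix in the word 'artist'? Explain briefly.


The word 'artist' = 'art' (root) + '-ist' (suffix). The suffix is '-ist'.

ist


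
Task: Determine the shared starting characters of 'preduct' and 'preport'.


Compare from the start: 3 characters match: 'pre'. Mismatch at position 4: 'd' vs 'p'.

pre


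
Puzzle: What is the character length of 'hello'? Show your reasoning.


Spell out 'hello' and number each letter: h(1), e(2), l(3), l(4), o(5). Total: 5 letters.

5


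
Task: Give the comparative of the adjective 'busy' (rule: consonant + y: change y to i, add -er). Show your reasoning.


Apply comparative formation (consonant + y: change y to i, add -er): 'busy' -> 'busier'.

busier


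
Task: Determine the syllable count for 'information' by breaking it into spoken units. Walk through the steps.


Break 'information' into syllables: in-for-ma-tion -> in | for | ma | tion = 4 syllables

4 syllables


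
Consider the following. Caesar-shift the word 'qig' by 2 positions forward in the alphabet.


Shift each letter by 2: q -> s, i -> k, g -> i. Result: 'ski'.

ski


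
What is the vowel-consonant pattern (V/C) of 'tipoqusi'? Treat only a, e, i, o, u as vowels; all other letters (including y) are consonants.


Letter mapping: t = C, i = V, p = C, o = V, q = C, u = V, s = C, i = V.

CVCVCVCV


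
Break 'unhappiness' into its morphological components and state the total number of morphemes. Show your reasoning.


Step 1: Identify prefix: 'un' (meaning: not/reverse)
Step 2: Identify root: 'happy'
Step 3: Identify suffix(es): 'ness'
Decomposition: un- (prefix: not/reverse) + happy (root) + -ness (suffix: state of)
Total morphemes: 3

3 morphemes (un- (prefix: not/reverse) + happy (root) + -ness (suffix: state of))


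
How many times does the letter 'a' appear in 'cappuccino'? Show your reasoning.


Letter 'a' in 'cappuccino': found at position(s) 2 = 1 occurrence(s).

1


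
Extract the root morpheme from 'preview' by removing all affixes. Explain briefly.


Remove prefix 'pre' from 'preview' to get root 'view'.

view


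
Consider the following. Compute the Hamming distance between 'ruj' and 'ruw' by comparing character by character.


Alignment:
Position 1: 'r' vs 'r' = match
Position 2: 'u' vs 'u' = match
Position 3: 'j' vs 'w' = DIFFER
Total differences: 1

1


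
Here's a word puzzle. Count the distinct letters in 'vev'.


Unique letters in 'vev': {e, v} = 2 distinct letters.

2


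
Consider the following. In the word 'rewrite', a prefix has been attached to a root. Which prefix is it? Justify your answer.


The word 'rewrite' = 're' (prefix) + 'write' (root). The prefix is 're'.

re


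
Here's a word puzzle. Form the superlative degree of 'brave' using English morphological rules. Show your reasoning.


Apply superlative formation (ends in e: add -st): 'brave' -> 'bravest'.

bravest


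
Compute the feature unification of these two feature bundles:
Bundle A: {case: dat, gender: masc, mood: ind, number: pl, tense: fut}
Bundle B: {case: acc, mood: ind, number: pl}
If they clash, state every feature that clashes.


Compare features:
case: A=dat vs B=acc -> CLASH
gender: A=masc vs B=_ -> unified: masc
mood: A=ind vs B=ind -> unified: ind
number: A=pl vs B=pl -> unified: pl
tense: A=fut vs B=_ -> unified: fut
Clash detected on feature 'case' (dat vs acc); unification fails.

CLASH on 'case' (dat vs acc)


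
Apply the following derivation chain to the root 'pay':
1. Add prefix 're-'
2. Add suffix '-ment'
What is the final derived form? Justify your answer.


Step 1: Add prefix 're-' to 'pay' = 'repay'
Step 2: Add suffix '-ment' to 'repay' = 'repayment'

repayment


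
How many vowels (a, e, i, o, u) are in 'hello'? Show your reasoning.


Vowels in 'hello': e, o = 2 vowels.

2


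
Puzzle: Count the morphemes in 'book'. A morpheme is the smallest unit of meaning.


Decomposition: book (free morpheme) = 1 morpheme(s)

1 morphemes


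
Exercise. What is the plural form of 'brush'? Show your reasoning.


Apply rule: Add -es (sibilant/fricative ending). 'brush' becomes 'brushes'.

brushes


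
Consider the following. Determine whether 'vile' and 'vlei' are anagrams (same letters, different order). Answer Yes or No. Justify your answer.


Sorted letters of 'vile': 'eilv'
Sorted letters of 'vlei': 'eilv'
They match.

Yes


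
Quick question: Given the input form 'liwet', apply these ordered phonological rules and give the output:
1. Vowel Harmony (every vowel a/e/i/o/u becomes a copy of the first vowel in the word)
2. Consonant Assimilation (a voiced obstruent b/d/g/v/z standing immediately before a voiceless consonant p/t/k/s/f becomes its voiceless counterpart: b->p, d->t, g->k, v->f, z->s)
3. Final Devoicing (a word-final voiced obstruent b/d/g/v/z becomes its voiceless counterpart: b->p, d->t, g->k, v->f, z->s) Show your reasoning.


Starting form: 'liwet'
Rule 1: Vowel Harmony: all vowels become 'i' (matching first vowel). 'liwet' -> 'liwit'
Rule 2: Consonant Assimilation: no voiced obstruent (b/d/g/v/z) stands immediately before a voiceless consonant (p/t/k/s/f). No change.
Rule 3: Final Devoicing: final consonant 't' is not one of the voiced obstruents b/d/g/v/z. No change.
Final form: 'liwit'

liwit


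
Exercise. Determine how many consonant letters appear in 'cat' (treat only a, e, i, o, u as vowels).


Consonants in 'cat': c, t = 2 consonants.

2


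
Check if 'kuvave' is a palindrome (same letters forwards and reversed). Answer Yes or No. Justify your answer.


Forward: 'kuvave'
Reversed: 'evavuk'
They differ.

No


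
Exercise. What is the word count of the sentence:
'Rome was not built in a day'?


Split into words: Rome | was | not | built | in | a | day = 7 words.

7


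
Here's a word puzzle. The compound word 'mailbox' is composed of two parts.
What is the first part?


Split 'mailbox' into 'mail' + 'box'. The first part is 'mail'.

mail


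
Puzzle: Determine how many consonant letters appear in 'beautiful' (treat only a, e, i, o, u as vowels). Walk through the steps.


Consonants in 'beautiful': b, t, f, l = 4 consonants.

4


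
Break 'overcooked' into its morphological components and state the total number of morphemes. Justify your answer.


Step 1: Identify prefix: 'over' (meaning: excessively)
Step 2: Identify root: 'cook'
Step 3: Identify suffix(es): 'ed'
Decomposition: over- (prefix: excessively) + cook (root) + -ed (suffix: past)
Total morphemes: 3

3 morphemes (over- (prefix: excessively) + cook (root) + -ed (suffix: past))


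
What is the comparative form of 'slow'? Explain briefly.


Apply comparative formation (add -er): 'slow' -> 'slower'.

slower


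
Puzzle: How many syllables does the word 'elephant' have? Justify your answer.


Break 'elephant' into syllables: el-e-phant -> el | e | phant = 3 syllables

3 syllables


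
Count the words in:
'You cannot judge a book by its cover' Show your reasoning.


Split into words: You | cannot | judge | a | book | by | its | cover = 8 words.

8


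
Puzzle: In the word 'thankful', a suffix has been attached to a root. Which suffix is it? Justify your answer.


The word 'thankful' = 'thank' (root) + '-ful' (suffix). The suffix is '-ful'.

ful


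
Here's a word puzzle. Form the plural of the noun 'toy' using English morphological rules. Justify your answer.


Apply rule: Add -s. 'toy' becomes 'toys'.

toys


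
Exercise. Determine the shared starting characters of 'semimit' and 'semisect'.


Compare from the start: 4 characters match: 'semi'. Mismatch at position 5: 'm' vs 's'.

semi


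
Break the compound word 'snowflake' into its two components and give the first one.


Split 'snowflake' into 'snow' + 'flake'. The first part is 'snow'.

snow


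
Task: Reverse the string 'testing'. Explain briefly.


Reverse 'testing' character by character: 'gnitset'.

gnitset


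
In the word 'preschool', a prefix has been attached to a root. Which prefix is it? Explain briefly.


The word 'preschool' = 'pre' (prefix) + 'school' (root). The prefix is 'pre'.

pre


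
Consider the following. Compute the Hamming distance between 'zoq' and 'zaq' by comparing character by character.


Alignment:
Position 1: 'z' vs 'z' = match
Position 2: 'o' vs 'a' = DIFFER
Position 3: 'q' vs 'q' = match
Total differences: 1

1


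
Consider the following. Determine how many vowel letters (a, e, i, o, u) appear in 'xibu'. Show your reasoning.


Vowels in 'xibu': i, u = 2 vowels.

2


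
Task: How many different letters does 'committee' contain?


Unique letters in 'committee': {c, e, i, m, o, t} = 6 distinct letters.

6


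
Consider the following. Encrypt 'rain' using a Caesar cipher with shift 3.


Shift each letter by 3: r -> u, a -> d, i -> l, n -> q. Result: 'udlq'.

udlq


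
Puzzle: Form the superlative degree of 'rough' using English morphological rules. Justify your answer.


Apply superlative formation (add -est): 'rough' -> 'roughest'.

roughest


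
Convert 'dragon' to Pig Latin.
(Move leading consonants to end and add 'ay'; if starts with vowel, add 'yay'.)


'dragon': move consonant cluster 'dr' to end and add 'ay': 'agondray'.

agondray


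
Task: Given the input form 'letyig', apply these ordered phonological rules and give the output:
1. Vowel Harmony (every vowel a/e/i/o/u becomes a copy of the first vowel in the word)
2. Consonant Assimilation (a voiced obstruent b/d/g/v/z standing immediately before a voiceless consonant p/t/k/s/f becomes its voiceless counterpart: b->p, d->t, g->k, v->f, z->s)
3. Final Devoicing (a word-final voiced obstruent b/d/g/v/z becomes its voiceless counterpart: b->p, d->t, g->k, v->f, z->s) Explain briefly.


Starting form: 'letyig'
Rule 1: Vowel Harmony: all vowels become 'e' (matching first vowel). 'letyig' -> 'letyeg'
Rule 2: Consonant Assimilation: no voiced obstruent (b/d/g/v/z) stands immediately before a voiceless consonant (p/t/k/s/f). No change.
Rule 3: Final Devoicing: word-final voiced obstruent 'g' becomes voiceless 'k'. 'letyeg' -> 'letyek'
Final form: 'letyek'

letyek


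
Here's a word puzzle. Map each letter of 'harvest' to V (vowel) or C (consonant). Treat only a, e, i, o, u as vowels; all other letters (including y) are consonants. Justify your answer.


Letter mapping: h = C, a = V, r = C, v = C, e = V, s = C, t = C.

CVCCVCC


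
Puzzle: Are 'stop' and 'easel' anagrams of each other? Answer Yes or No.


Sorted letters of 'stop': 'opst'
Sorted letters of 'easel': 'aeels'
They do not match.

No


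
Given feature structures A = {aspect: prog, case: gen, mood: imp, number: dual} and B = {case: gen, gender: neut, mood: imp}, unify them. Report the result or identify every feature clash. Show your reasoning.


Compare features:
aspect: A=prog vs B=_ -> unified: prog
case: A=gen vs B=gen -> unified: gen
gender: A=_ vs B=neut -> unified: neut
mood: A=imp vs B=imp -> unified: imp
number: A=dual vs B=_ -> unified: dual
No clashes found.

Unified: {aspect: prog, case: gen, gender: neut, mood: imp, number: dual}


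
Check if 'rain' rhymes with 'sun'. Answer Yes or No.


Rime (stressed vowel + following sounds) of 'rain': -ain = /eɪn/
Rime of 'sun': -un = /ʌn/
/eɪn/ and /ʌn/ are different ending sounds, so the words do not rhyme.

No


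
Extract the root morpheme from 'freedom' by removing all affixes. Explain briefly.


Remove suffix '-dom' from 'freedom' to get root 'free'.

free


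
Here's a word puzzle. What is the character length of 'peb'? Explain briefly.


Spell out 'peb' and number each letter: p(1), e(2), b(3). Total: 3 letters.

3


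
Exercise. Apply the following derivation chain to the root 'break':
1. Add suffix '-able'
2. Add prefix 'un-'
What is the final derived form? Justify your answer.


Step 1: Add suffix '-able' to 'break' = 'breakable'
Step 2: Add prefix 'un-' to 'breakable' = 'unbreakable'

unbreakable


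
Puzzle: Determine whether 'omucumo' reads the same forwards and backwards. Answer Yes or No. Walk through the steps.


Forward: 'omucumo'
Reversed: 'omucumo'
They are identical.

Yes


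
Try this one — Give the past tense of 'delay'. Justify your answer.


Apply rule: Add -ed. 'delay' becomes 'delayed'.

delayed


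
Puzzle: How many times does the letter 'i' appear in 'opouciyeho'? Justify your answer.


Letter 'i' in 'opouciyeho': found at position(s) 6 = 1 occurrence(s).

1


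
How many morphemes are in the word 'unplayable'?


Decomposition: un- (prefix) + play (root) + -able (suffix) = 3 morpheme(s)

3 morphemes


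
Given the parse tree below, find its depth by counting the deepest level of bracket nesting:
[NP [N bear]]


Count bracket nesting levels:
'[' at pos 0: depth = 1
'[' at pos 4: depth = 2
Maximum depth reached: 2

2


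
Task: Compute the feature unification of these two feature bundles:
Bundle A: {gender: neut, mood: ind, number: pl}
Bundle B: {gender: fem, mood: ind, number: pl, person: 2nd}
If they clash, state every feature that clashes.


Compare features:
gender: A=neut vs B=fem -> CLASH
mood: A=ind vs B=ind -> unified: ind
number: A=pl vs B=pl -> unified: pl
person: A=_ vs B=2nd -> unified: 2nd
Clash detected on feature 'gender' (neut vs fem); unification fails.

CLASH on 'gender' (neut vs fem)


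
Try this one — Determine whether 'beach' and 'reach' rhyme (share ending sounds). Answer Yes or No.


Rime (stressed vowel + following sounds) of 'beach': -each = /iːtʃ/
Rime of 'reach': -each = /iːtʃ/
/iːtʃ/ and /iːtʃ/ are the same ending sound, so the words rhyme.

Yes


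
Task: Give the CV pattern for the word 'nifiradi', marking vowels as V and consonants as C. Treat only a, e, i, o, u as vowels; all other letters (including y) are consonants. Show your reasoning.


Letter mapping: n = C, i = V, f = C, i = V, r = C, a = V, d = C, i = V.

CVCVCVCV


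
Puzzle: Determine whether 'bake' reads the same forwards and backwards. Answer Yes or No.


Forward: 'bake'
Reversed: 'ekab'
They differ.

No


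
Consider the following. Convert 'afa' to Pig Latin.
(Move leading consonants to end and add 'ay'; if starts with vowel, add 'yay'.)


'afa' starts with a vowel, so add 'yay': 'afayay'.

afayay


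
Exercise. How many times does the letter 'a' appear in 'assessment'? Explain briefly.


Letter 'a' in 'assessment': found at position(s) 1 = 1 occurrence(s).

1


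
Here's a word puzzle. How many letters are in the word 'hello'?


Spell out 'hello' and number each letter: h(1), e(2), l(3), l(4), o(5). Total: 5 letters.

5


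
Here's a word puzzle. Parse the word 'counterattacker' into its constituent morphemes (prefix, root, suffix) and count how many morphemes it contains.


Step 1: Identify prefix: 'counter' (meaning: against)
Step 2: Identify root: 'attack'
Step 3: Identify suffix(es): 'er'
Decomposition: counter- (prefix: against) + attack (root) + -er (suffix: one who)
Total morphemes: 3

3 morphemes (counter- (prefix: against) + attack (root) + -er (suffix: one who))


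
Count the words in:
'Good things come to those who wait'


Split into words: Good | things | come | to | those | who | wait = 7 words.

7


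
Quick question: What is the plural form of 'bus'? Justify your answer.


Apply rule: Add -es (sibilant/fricative ending). 'bus' becomes 'buses'.

buses


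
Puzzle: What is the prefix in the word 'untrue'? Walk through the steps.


The word 'untrue' = 'un' (prefix) + 'true' (root). The prefix is 'un'.

un


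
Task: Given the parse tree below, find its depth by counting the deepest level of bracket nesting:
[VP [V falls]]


Count bracket nesting levels:
'[' at pos 0: depth = 1
'[' at pos 4: depth = 2
Maximum depth reached: 2

2


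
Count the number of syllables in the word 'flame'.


Break 'flame' into syllables: flame -> flame = 1 syllable

1 syllable


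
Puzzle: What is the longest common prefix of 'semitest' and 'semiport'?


Compare from the start: 4 characters match: 'semi'. Mismatch at position 5: 't' vs 'p'.

semi


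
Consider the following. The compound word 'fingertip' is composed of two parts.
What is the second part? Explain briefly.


Split 'fingertip' into 'finger' + 'tip'. The second part is 'tip'.

tip


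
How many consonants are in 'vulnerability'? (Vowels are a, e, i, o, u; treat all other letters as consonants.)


Consonants in 'vulnerability': v, l, n, r, b, l, t, y = 8 consonants.

8


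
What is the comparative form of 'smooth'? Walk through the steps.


Apply comparative formation (add -er): 'smooth' -> 'smoother'.

smoother


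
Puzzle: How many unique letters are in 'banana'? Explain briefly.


Unique letters in 'banana': {a, b, n} = 3 distinct letters.

3


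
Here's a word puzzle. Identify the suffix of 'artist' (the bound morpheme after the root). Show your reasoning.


The word 'artist' = 'art' (root) + '-ist' (suffix). The suffix is '-ist'.

ist


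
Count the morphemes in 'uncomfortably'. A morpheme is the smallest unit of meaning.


Decomposition: un- (prefix) + comfort (root) + -able (suffix) + -ly (suffix) = 4 morpheme(s)

4 morphemes


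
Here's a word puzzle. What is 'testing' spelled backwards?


Reverse 'testing' character by character: 'gnitset'.

gnitset


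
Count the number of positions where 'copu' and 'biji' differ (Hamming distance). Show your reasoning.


Alignment:
Position 1: 'c' vs 'b' = DIFFER
Position 2: 'o' vs 'i' = DIFFER
Position 3: 'p' vs 'j' = DIFFER
Position 4: 'u' vs 'i' = DIFFER
Total differences: 4

4


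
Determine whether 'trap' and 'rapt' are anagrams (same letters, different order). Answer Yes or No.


Sorted letters of 'trap': 'aprt'
Sorted letters of 'rapt': 'aprt'
They match.

Yes


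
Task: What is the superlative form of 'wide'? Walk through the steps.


Apply superlative formation (ends in e: add -st): 'wide' -> 'widest'.

widest


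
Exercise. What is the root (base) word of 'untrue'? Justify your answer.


Remove prefix 'un' from 'untrue' to get root 'true'.

true


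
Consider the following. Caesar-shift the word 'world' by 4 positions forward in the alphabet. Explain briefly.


Shift each letter by 4: w -> a, o -> s, r -> v, l -> p, d -> h. Result: 'asvph'.

asvph


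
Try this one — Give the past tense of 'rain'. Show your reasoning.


Apply rule: Add -ed. 'rain' becomes 'rained'.

rained


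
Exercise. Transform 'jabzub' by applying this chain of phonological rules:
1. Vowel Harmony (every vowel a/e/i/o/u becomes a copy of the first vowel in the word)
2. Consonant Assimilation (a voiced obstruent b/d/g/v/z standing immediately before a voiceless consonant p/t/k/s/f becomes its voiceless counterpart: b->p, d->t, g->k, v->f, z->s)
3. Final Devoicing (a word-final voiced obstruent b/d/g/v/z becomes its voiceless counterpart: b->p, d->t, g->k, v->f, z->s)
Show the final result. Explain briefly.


Starting form: 'jabzub'
Rule 1: Vowel Harmony: all vowels become 'a' (matching first vowel). 'jabzub' -> 'jabzab'
Rule 2: Consonant Assimilation: no voiced obstruent (b/d/g/v/z) stands immediately before a voiceless consonant (p/t/k/s/f). No change.
Rule 3: Final Devoicing: word-final voiced obstruent 'b' becomes voiceless 'p'. 'jabzab' -> 'jabzap'
Final form: 'jabzap'

jabzap


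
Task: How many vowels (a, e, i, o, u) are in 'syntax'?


Vowels in 'syntax': a = 1 vowels.

1


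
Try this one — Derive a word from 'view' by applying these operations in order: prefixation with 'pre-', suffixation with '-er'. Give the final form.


Step 1: Add prefix 'pre-' to 'view' = 'preview'
Step 2: Add suffix '-er' to 'preview' = 'previewer'

previewer


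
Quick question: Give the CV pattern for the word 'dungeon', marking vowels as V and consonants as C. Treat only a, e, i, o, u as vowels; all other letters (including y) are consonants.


Letter mapping: d = C, u = V, n = C, g = C, e = V, o = V, n = C.

CVCCVVC


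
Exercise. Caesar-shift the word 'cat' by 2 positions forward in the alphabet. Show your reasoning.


Shift each letter by 2: c -> e, a -> c, t -> v. Result: 'ecv'.

ecv


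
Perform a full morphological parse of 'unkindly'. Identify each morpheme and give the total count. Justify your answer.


Step 1: Identify prefix: 'un' (meaning: not/reverse)
Step 2: Identify root: 'kind'
Step 3: Identify suffix(es): 'ly'
Decomposition: un- (prefix: not/reverse) + kind (root) + -ly (suffix: in manner of)
Total morphemes: 3

3 morphemes (un- (prefix: not/reverse) + kind (root) + -ly (suffix: in manner of))


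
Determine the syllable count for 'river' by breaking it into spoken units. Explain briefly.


Break 'river' into syllables: riv-er -> riv | er = 2 syllables

2 syllables


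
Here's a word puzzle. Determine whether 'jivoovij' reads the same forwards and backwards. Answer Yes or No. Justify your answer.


Forward: 'jivoovij'
Reversed: 'jivoovij'
They are identical.

Yes


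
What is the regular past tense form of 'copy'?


Apply rule: Change -y to -ied. 'copy' becomes 'copied'.

copied


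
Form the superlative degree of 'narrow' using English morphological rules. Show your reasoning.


Apply superlative formation (add -est): 'narrow' -> 'narrowest'.

narrowest


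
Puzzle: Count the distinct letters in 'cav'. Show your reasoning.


Unique letters in 'cav': {a, c, v} = 3 distinct letters.

3


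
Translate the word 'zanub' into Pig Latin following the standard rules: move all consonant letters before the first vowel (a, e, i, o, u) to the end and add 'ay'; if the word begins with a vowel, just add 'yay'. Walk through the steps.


'zanub': move consonant cluster 'z' to end and add 'ay': 'anubzay'.

anubzay


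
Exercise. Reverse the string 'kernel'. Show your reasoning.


Reverse 'kernel' character by character: 'lenrek'.

lenrek


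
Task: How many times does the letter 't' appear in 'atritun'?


Letter 't' in 'atritun': found at position(s) 2, 5 = 2 occurrence(s).

2


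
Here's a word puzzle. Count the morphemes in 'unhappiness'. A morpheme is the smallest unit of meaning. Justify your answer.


Decomposition: un- (prefix) + happy (root) + -ness (suffix) = 3 morpheme(s)

3 morphemes


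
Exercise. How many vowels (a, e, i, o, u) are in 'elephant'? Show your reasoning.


Vowels in 'elephant': e, e, a = 3 vowels.

3


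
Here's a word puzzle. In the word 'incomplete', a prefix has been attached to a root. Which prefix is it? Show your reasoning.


The word 'incomplete' = 'in' (prefix) + 'complete' (root). The prefix is 'in'.

in


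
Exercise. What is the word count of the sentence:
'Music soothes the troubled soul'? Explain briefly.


Split into words: Music | soothes | the | troubled | soul = 5 words.

5


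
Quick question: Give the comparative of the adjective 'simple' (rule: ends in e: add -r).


Apply comparative formation (ends in e: add -r): 'simple' -> 'simpler'.

simpler


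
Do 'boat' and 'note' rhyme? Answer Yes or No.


Rime (stressed vowel + following sounds) of 'boat': -oat = /oʊt/
Rime of 'note': -ote = /oʊt/
/oʊt/ and /oʊt/ are the same ending sound, so the words rhyme.

Yes


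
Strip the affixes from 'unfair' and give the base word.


Remove prefix 'un' from 'unfair' to get root 'fair'.

fair


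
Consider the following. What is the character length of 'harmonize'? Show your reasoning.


Spell out 'harmonize' and number each letter: h(1), a(2), r(3), m(4), o(5), n(6), i(7), z(8), e(9). Total: 9 letters.

9


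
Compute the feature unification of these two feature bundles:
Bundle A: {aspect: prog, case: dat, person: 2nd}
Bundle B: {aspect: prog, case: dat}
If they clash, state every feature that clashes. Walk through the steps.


Compare features:
aspect: A=prog vs B=prog -> unified: prog
case: A=dat vs B=dat -> unified: dat
person: A=2nd vs B=_ -> unified: 2nd
No clashes found.

Unified: {aspect: prog, case: dat, person: 2nd}


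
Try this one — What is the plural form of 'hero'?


Apply rule: Add -es (consonant + o). 'hero' becomes 'heroes'.

heroes


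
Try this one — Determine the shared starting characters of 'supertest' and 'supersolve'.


Compare from the start: 5 characters match: 'super'. Mismatch at position 6: 't' vs 's'.

super
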